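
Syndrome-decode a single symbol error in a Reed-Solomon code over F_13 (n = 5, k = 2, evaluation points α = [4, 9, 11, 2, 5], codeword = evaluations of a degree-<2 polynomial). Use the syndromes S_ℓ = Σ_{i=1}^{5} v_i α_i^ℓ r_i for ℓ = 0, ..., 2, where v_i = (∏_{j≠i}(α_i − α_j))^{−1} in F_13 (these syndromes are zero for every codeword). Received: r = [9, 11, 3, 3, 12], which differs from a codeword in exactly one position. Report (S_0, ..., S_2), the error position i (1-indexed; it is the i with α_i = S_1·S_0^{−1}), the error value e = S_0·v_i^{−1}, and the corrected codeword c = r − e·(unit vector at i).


S = (6, 1, 11), error at position 3, error magnitude e = 12, c = [9, 11, 4, 3, 12].

Step 1: column multipliers v_i = (∏_{j≠i}(α_i − α_j))^{−1} mod 13.
  i = 1 (α = 4): (4−9)(4−11)(4−2)(4−5) = (−5)·(−7)·2·(−1) = −70 ≡ 8, so v_1 = 8^{−1} = 5 (mod 13).
  i = 2 (α = 9): (9−4)(9−11)(9−2)(9−5) = 5·(−2)·7·4 = −280 ≡ 6, so v_2 = 6^{−1} = 11 (mod 13).
  i = 3 (α = 11): (11−4)(11−9)(11−2)(11−5) = 7·2·9·6 = 756 ≡ 2, so v_3 = 2^{−1} = 7 (mod 13).
  i = 4 (α = 2): (2−4)(2−9)(2−11)(2−5) = (−2)·(−7)·(−9)·(−3) = 378 ≡ 1, so v_4 = 1^{−1} = 1 (mod 13).
  i = 5 (α = 5): (5−4)(5−9)(5−11)(5−2) = 1·(−4)·(−6)·3 = 72 ≡ 7, so v_5 = 7^{−1} = 2 (mod 13).
  v = [5, 11, 7, 1, 2].
Step 2: syndromes of r = [9, 11, 3, 3, 12] (all sums mod 13).
  S_0 = Σ v_i r_i = 5·9 + 11·11 + 7·3 + 1·3 + 2·12 = 214 ≡ 6.
  S_1 = Σ v_i α_i r_i = 5·4·9 + 11·9·11 + 7·11·3 + 1·2·3 + 2·5·12 = 1626 ≡ 1.
  α_i^2 mod 13 = [3, 3, 4, 4, 12].
  S_2 = Σ v_i α_i^2 r_i = 5·3·9 + 11·3·11 + 7·4·3 + 1·4·3 + 2·12·12 = 882 ≡ 11.
  S = (6, 1, 11) ≠ 0, so r is not a codeword (an error is present).
Step 3: locate the error. For a single error e at position i, S_ℓ = v_i·e·α_i^ℓ, so α_err = S_1/S_0.
  S_0^{−1} = 6^{−1} = 11 (mod 13), so α_err = 1·11 = 11 ≡ 11 = α_3. Error position i = 3.
  Consistency check: S_2/S_1 = 11·1 = 11 ≡ 11 = α_err ✓ (single-error assumption holds).
Step 4: error magnitude e = S_0/v_3 = S_0·∏_{j≠3}(α_3 − α_j) = 6·2 = 12 ≡ 12 (mod 13).
Step 5: correct position 3: c_3 = r_3 − e = 3 − 12 ≡ 4 (mod 13). Hence c = [9, 11, 4, 3, 12].
  Check: interpolating c through the α_i gives m(x) = 10 + 3·x (degree < 2) with m(α_i) = c_i for every i, so c is indeed a codeword.


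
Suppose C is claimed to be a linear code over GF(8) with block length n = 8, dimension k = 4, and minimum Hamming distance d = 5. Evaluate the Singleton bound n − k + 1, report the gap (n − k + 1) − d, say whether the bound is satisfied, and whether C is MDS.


Singleton RHS = n − k + 1 = 5, slack = 0, bound satisfied, MDS.

Singleton bound: d ≤ n − k + 1.
Here n = 8, k = 4, so n − k + 1 = 5.
Given d = 5, check d ≤ 5: YES.
Slack = (n − k + 1) − d = 0.
The code is MDS (slack = 0).
Description: the claimed parameters are [8, 4, 5]_8; such a code would be MDS (meets Singleton bound).


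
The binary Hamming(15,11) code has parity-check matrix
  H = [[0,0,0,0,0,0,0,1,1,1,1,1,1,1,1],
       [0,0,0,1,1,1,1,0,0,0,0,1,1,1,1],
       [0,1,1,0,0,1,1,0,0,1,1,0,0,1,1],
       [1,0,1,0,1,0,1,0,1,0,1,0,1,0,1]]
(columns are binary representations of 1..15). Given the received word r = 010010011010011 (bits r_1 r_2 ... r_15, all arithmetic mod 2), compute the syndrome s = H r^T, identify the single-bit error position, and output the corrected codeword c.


s = (1, 1, 0, 0)^T, error position = 12, corrected codeword c = 010010011011011

Compute s = H r^T mod 2 one row at a time:
  s_1 = 1 + 1 + 0 + 1 + 0 + 0 + 1 + 1 = 5 ≡ 1 (mod 2).
  s_2 = 0 + 1 + 0 + 0 + 0 + 0 + 1 + 1 = 3 ≡ 1 (mod 2).
  s_3 = 1 + 0 + 0 + 0 + 0 + 1 + 1 + 1 = 4 ≡ 0 (mod 2).
  s_4 = 0 + 0 + 1 + 0 + 1 + 1 + 0 + 1 = 4 ≡ 0 (mod 2).
s = (1, 1, 0, 0)^T — this equals column 12 of H (binary 1100), so error is at position 12.
Correct: flip bit 12 of r = 010010011010011 to get c = 010010011011011.


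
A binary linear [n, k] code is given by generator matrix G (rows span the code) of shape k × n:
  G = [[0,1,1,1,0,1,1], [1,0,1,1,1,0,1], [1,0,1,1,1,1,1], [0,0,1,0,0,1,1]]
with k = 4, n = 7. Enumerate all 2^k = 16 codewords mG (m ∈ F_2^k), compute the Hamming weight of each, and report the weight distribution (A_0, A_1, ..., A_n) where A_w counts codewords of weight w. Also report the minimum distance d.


Weight distribution: A_0 = 1, A_1 = 1, A_2 = 2, A_3 = 4, A_4 = 3, A_5 = 3, A_6 = 2. Minimum distance d = 1.

Enumerate all 2^4 = 16 messages m ∈ F_2^4.
For each, compute codeword c = mG in F_2^7, then tally its weight.
  m = 0000 → c = 0000000, weight = 0.
  m = 1000 → c = 0111011, weight = 5.
  m = 0100 → c = 1011101, weight = 5.
  m = 1100 → c = 1100110, weight = 4.
  m = 0010 → c = 1011111, weight = 6.
  m = 1010 → c = 1100100, weight = 3.
  m = 0110 → c = 0000010, weight = 1.
  m = 1110 → c = 0111001, weight = 4.
  m = 0001 → c = 0010011, weight = 3.
  m = 1001 → c = 0101000, weight = 2.
  m = 0101 → c = 1001110, weight = 4.
  m = 1101 → c = 1110101, weight = 5.
  m = 0011 → c = 1001100, weight = 3.
  m = 1011 → c = 1110111, weight = 6.
  m = 0111 → c = 0010001, weight = 2.
  m = 1111 → c = 0101010, weight = 3.
Tally weights:
  weight 0: 1 codewords.
  weight 1: 1 codewords.
  weight 2: 2 codewords.
  weight 3: 4 codewords.
  weight 4: 3 codewords.
  weight 5: 3 codewords.
  weight 6: 2 codewords.
Minimum distance d = smallest w > 0 with A_w > 0 = 1.
Sanity: Σ A_w = 16 = 2^4 = 16 ✓.


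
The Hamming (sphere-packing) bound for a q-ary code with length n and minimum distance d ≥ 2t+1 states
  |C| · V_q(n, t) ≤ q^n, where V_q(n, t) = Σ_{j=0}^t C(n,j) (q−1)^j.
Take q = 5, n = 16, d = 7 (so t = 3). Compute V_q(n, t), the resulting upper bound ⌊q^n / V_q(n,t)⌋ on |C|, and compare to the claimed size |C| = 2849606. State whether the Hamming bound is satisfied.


V_q(n, t) = 37825, q^n = 152587890625, Hamming bound = 4034048, |C| = 2849606 ≤ bound (satisfied).

Step 1: Compute V_q(n, t) = Σ_{j=0}^3 C(n, j) (q−1)^j.
  j = 0: C(16,0)·(4)^0 = 1·1 = 1.
  j = 1: C(16,1)·(4)^1 = 16·4 = 64.
  j = 2: C(16,2)·(4)^2 = 120·16 = 1920.
  j = 3: C(16,3)·(4)^3 = 560·64 = 35840.
  V_q(n, t) = 1 + 64 + 1920 + 35840 = 37825.
Step 2: q^n = 5^16 = 152587890625.
Step 3: Hamming bound ⌊q^n / V_q(n,t)⌋ = ⌊152587890625/37825⌋ = 4034048.
Step 4: Compare |C| = 2849606 to 4034048: satisfied.
The claimed |C| lies below the Hamming bound.


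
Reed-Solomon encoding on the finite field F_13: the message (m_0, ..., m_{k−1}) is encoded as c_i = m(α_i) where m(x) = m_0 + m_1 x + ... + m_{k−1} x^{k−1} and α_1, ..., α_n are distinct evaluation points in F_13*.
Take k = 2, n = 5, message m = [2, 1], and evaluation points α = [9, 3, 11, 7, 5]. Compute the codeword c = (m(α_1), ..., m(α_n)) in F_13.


c = [11, 5, 0, 9, 7]

Message polynomial: m(x) = 2 + 1·x (mod 13).
For each evaluation point α_i, compute m(α_i) mod 13:
  α_1 = 9: Horner steps 1 → 11, so m(9) = 11.
  α_2 = 3: Horner steps 1 → 5, so m(3) = 5.
  α_3 = 11: Horner steps 1 → 0, so m(11) = 0.
  α_4 = 7: Horner steps 1 → 9, so m(7) = 9.
  α_5 = 5: Horner steps 1 → 7, so m(5) = 7.
Codeword c = [11, 5, 0, 9, 7] ∈ F_13^5.


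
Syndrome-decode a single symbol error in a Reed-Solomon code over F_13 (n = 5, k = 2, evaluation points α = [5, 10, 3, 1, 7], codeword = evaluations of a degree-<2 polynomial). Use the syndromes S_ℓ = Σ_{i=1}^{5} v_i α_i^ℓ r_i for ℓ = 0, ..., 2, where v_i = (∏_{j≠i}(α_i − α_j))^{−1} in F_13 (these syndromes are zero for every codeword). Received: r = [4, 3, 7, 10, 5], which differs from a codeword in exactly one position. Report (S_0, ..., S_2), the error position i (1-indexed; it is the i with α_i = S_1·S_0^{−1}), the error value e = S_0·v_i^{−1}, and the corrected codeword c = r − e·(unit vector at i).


S = (9, 11, 12), error at position 5, error magnitude e = 4, c = [4, 3, 7, 10, 1].

Step 1: column multipliers v_i = (∏_{j≠i}(α_i − α_j))^{−1} mod 13.
  i = 1 (α = 5): (5−10)(5−3)(5−1)(5−7) = (−5)·2·4·(−2) = 80 ≡ 2, so v_1 = 2^{−1} = 7 (mod 13).
  i = 2 (α = 10): (10−5)(10−3)(10−1)(10−7) = 5·7·9·3 = 945 ≡ 9, so v_2 = 9^{−1} = 3 (mod 13).
  i = 3 (α = 3): (3−5)(3−10)(3−1)(3−7) = (−2)·(−7)·2·(−4) = −112 ≡ 5, so v_3 = 5^{−1} = 8 (mod 13).
  i = 4 (α = 1): (1−5)(1−10)(1−3)(1−7) = (−4)·(−9)·(−2)·(−6) = 432 ≡ 3, so v_4 = 3^{−1} = 9 (mod 13).
  i = 5 (α = 7): (7−5)(7−10)(7−3)(7−1) = 2·(−3)·4·6 = −144 ≡ 12, so v_5 = 12^{−1} = 12 (mod 13).
  v = [7, 3, 8, 9, 12].
Step 2: syndromes of r = [4, 3, 7, 10, 5] (all sums mod 13).
  S_0 = Σ v_i r_i = 7·4 + 3·3 + 8·7 + 9·10 + 12·5 = 243 ≡ 9.
  S_1 = Σ v_i α_i r_i = 7·5·4 + 3·10·3 + 8·3·7 + 9·1·10 + 12·7·5 = 908 ≡ 11.
  α_i^2 mod 13 = [12, 9, 9, 1, 10].
  S_2 = Σ v_i α_i^2 r_i = 7·12·4 + 3·9·3 + 8·9·7 + 9·1·10 + 12·10·5 = 1611 ≡ 12.
  S = (9, 11, 12) ≠ 0, so r is not a codeword (an error is present).
Step 3: locate the error. For a single error e at position i, S_ℓ = v_i·e·α_i^ℓ, so α_err = S_1/S_0.
  S_0^{−1} = 9^{−1} = 3 (mod 13), so α_err = 11·3 = 33 ≡ 7 = α_5. Error position i = 5.
  Consistency check: S_2/S_1 = 12·6 = 72 ≡ 7 = α_err ✓ (single-error assumption holds).
Step 4: error magnitude e = S_0/v_5 = S_0·∏_{j≠5}(α_5 − α_j) = 9·12 = 108 ≡ 4 (mod 13).
Step 5: correct position 5: c_5 = r_5 − e = 5 − 4 ≡ 1 (mod 13). Hence c = [4, 3, 7, 10, 1].
  Check: interpolating c through the α_i gives m(x) = 5 + 5·x (degree < 2) with m(α_i) = c_i for every i, so c is indeed a codeword.


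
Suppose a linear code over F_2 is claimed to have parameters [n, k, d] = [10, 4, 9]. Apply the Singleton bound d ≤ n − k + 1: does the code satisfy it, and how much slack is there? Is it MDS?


Singleton RHS = n − k + 1 = 7, slack = -2, bound violated (no such code; not MDS).

Singleton bound: d ≤ n − k + 1.
Here n = 10, k = 4, so n − k + 1 = 7.
Given d = 9, check d ≤ 7: NO.
Slack = (n − k + 1) − d = -2.
The slack is negative: d = 9 exceeds n − k + 1 = 7 by 2, so the Singleton bound is violated and no linear [10, 4, 9]_2 code can exist. In particular it is not MDS (MDS requires d = n − k + 1 exactly).
Description: the claimed parameters are [10, 4, 9]_2; such a code would be impossible (violates the Singleton bound).


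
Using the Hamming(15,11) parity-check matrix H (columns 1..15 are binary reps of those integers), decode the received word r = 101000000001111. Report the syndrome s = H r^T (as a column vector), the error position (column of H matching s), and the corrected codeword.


s = (0, 0, 1, 0)^T, error position = 2, corrected codeword c = 111000000001111

Compute s = H r^T mod 2 one row at a time:
  s_1 = 0 + 0 + 0 + 0 + 1 + 1 + 1 + 1 = 4 ≡ 0 (mod 2).
  s_2 = 0 + 0 + 0 + 0 + 1 + 1 + 1 + 1 = 4 ≡ 0 (mod 2).
  s_3 = 0 + 1 + 0 + 0 + 0 + 0 + 1 + 1 = 3 ≡ 1 (mod 2).
  s_4 = 1 + 1 + 0 + 0 + 0 + 0 + 1 + 1 = 4 ≡ 0 (mod 2).
s = (0, 0, 1, 0)^T — this equals column 2 of H (binary 0010), so error is at position 2.
Correct: flip bit 2 of r = 101000000001111 to get c = 111000000001111.


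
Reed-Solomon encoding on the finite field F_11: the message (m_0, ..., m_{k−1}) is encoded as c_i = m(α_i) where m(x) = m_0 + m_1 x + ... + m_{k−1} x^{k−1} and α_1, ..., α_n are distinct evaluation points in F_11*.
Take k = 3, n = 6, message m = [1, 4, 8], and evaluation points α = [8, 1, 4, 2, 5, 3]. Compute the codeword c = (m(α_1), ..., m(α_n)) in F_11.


c = [6, 2, 2, 8, 1, 8]

Message polynomial: m(x) = 1 + 4·x + 8·x^2 (mod 11).
For each evaluation point α_i, compute m(α_i) mod 11:
  α_1 = 8: Horner steps 8 → 2 → 6, so m(8) = 6.
  α_2 = 1: Horner steps 8 → 1 → 2, so m(1) = 2.
  α_3 = 4: Horner steps 8 → 3 → 2, so m(4) = 2.
  α_4 = 2: Horner steps 8 → 9 → 8, so m(2) = 8.
  α_5 = 5: Horner steps 8 → 0 → 1, so m(5) = 1.
  α_6 = 3: Horner steps 8 → 6 → 8, so m(3) = 8.
Codeword c = [6, 2, 2, 8, 1, 8] ∈ F_11^6.


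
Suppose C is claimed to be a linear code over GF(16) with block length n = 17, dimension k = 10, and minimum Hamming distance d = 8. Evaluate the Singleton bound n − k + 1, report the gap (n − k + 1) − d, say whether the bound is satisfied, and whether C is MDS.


Singleton RHS = n − k + 1 = 8, slack = 0, bound satisfied, MDS.

Singleton bound: d ≤ n − k + 1.
Here n = 17, k = 10, so n − k + 1 = 8.
Given d = 8, check d ≤ 8: YES.
Slack = (n − k + 1) − d = 0.
The code is MDS (slack = 0).
Description: the claimed parameters are [17, 10, 8]_16; such a code would be MDS (meets Singleton bound).


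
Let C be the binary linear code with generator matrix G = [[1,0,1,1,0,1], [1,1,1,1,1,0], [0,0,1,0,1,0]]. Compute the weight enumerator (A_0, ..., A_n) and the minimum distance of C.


Weight distribution: A_0 = 1, A_2 = 1, A_3 = 3, A_4 = 2, A_5 = 1. Minimum distance d = 2.

Enumerate all 2^3 = 8 messages m ∈ F_2^3.
For each, compute codeword c = mG in F_2^6, then tally its weight.
  m = 000 → c = 000000, weight = 0.
  m = 100 → c = 101101, weight = 4.
  m = 010 → c = 111110, weight = 5.
  m = 110 → c = 010011, weight = 3.
  m = 001 → c = 001010, weight = 2.
  m = 101 → c = 100111, weight = 4.
  m = 011 → c = 110100, weight = 3.
  m = 111 → c = 011001, weight = 3.
Tally weights:
  weight 0: 1 codewords.
  weight 2: 1 codewords.
  weight 3: 3 codewords.
  weight 4: 2 codewords.
  weight 5: 1 codewords.
Minimum distance d = smallest w > 0 with A_w > 0 = 2.
Sanity: Σ A_w = 8 = 2^3 = 8 ✓.


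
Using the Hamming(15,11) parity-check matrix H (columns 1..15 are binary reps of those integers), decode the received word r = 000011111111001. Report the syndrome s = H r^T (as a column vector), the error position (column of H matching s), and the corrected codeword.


s = (0, 1, 1, 1)^T, error position = 7, corrected codeword c = 000011011111001

Compute s = H r^T mod 2 one row at a time:
  s_1 = 1 + 1 + 1 + 1 + 1 + 0 + 0 + 1 = 6 ≡ 0 (mod 2).
  s_2 = 0 + 1 + 1 + 1 + 1 + 0 + 0 + 1 = 5 ≡ 1 (mod 2).
  s_3 = 0 + 0 + 1 + 1 + 1 + 1 + 0 + 1 = 5 ≡ 1 (mod 2).
  s_4 = 0 + 0 + 1 + 1 + 1 + 1 + 0 + 1 = 5 ≡ 1 (mod 2).
s = (0, 1, 1, 1)^T — this equals column 7 of H (binary 0111), so error is at position 7.
Correct: flip bit 7 of r = 000011111111001 to get c = 000011011111001.


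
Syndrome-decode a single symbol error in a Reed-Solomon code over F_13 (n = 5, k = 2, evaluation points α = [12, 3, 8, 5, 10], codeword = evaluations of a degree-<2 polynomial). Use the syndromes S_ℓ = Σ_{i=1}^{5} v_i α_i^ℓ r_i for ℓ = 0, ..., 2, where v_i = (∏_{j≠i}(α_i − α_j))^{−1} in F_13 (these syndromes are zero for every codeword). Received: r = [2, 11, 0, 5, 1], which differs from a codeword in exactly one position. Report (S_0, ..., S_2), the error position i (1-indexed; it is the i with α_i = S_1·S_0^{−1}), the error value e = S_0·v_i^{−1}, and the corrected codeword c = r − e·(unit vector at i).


S = (12, 10, 4), error at position 2, error magnitude e = 7, c = [2, 4, 0, 5, 1].

Step 1: column multipliers v_i = (∏_{j≠i}(α_i − α_j))^{−1} mod 13.
  i = 1 (α = 12): (12−3)(12−8)(12−5)(12−10) = 9·4·7·2 = 504 ≡ 10, so v_1 = 10^{−1} = 4 (mod 13).
  i = 2 (α = 3): (3−12)(3−8)(3−5)(3−10) = (−9)·(−5)·(−2)·(−7) = 630 ≡ 6, so v_2 = 6^{−1} = 11 (mod 13).
  i = 3 (α = 8): (8−12)(8−3)(8−5)(8−10) = (−4)·5·3·(−2) = 120 ≡ 3, so v_3 = 3^{−1} = 9 (mod 13).
  i = 4 (α = 5): (5−12)(5−3)(5−8)(5−10) = (−7)·2·(−3)·(−5) = −210 ≡ 11, so v_4 = 11^{−1} = 6 (mod 13).
  i = 5 (α = 10): (10−12)(10−3)(10−8)(10−5) = (−2)·7·2·5 = −140 ≡ 3, so v_5 = 3^{−1} = 9 (mod 13).
  v = [4, 11, 9, 6, 9].
Step 2: syndromes of r = [2, 11, 0, 5, 1] (all sums mod 13).
  S_0 = Σ v_i r_i = 4·2 + 11·11 + 9·0 + 6·5 + 9·1 = 168 ≡ 12.
  S_1 = Σ v_i α_i r_i = 4·12·2 + 11·3·11 + 9·8·0 + 6·5·5 + 9·10·1 = 699 ≡ 10.
  α_i^2 mod 13 = [1, 9, 12, 12, 9].
  S_2 = Σ v_i α_i^2 r_i = 4·1·2 + 11·9·11 + 9·12·0 + 6·12·5 + 9·9·1 = 1538 ≡ 4.
  S = (12, 10, 4) ≠ 0, so r is not a codeword (an error is present).
Step 3: locate the error. For a single error e at position i, S_ℓ = v_i·e·α_i^ℓ, so α_err = S_1/S_0.
  S_0^{−1} = 12^{−1} = 12 (mod 13), so α_err = 10·12 = 120 ≡ 3 = α_2. Error position i = 2.
  Consistency check: S_2/S_1 = 4·4 = 16 ≡ 3 = α_err ✓ (single-error assumption holds).
Step 4: error magnitude e = S_0/v_2 = S_0·∏_{j≠2}(α_2 − α_j) = 12·6 = 72 ≡ 7 (mod 13).
Step 5: correct position 2: c_2 = r_2 − e = 11 − 7 ≡ 4 (mod 13). Hence c = [2, 4, 0, 5, 1].
  Check: interpolating c through the α_i gives m(x) = 9 + 7·x (degree < 2) with m(α_i) = c_i for every i, so c is indeed a codeword.


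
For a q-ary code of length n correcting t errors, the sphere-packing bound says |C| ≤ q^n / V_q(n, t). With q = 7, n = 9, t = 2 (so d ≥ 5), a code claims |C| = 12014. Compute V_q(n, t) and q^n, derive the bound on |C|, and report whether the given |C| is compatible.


V_q(n, t) = 1351, q^n = 40353607, Hamming bound = 29869, |C| = 12014 ≤ bound (satisfied).

Step 1: Compute V_q(n, t) = Σ_{j=0}^2 C(n, j) (q−1)^j.
  j = 0: C(9,0)·(6)^0 = 1·1 = 1.
  j = 1: C(9,1)·(6)^1 = 9·6 = 54.
  j = 2: C(9,2)·(6)^2 = 36·36 = 1296.
  V_q(n, t) = 1 + 54 + 1296 = 1351.
Step 2: q^n = 7^9 = 40353607.
Step 3: Hamming bound ⌊q^n / V_q(n,t)⌋ = ⌊40353607/1351⌋ = 29869.
Step 4: Compare |C| = 12014 to 29869: satisfied.
The claimed |C| lies below the Hamming bound.


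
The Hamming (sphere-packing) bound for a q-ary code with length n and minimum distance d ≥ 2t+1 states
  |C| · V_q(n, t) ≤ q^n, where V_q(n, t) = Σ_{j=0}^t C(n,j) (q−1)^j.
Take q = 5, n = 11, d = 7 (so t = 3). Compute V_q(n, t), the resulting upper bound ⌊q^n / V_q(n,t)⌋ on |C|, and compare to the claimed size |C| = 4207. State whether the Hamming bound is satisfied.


V_q(n, t) = 11485, q^n = 48828125, Hamming bound = 4251, |C| = 4207 ≤ bound (satisfied).

Step 1: Compute V_q(n, t) = Σ_{j=0}^3 C(n, j) (q−1)^j.
  j = 0: C(11,0)·(4)^0 = 1·1 = 1.
  j = 1: C(11,1)·(4)^1 = 11·4 = 44.
  j = 2: C(11,2)·(4)^2 = 55·16 = 880.
  j = 3: C(11,3)·(4)^3 = 165·64 = 10560.
  V_q(n, t) = 1 + 44 + 880 + 10560 = 11485.
Step 2: q^n = 5^11 = 48828125.
Step 3: Hamming bound ⌊q^n / V_q(n,t)⌋ = ⌊48828125/11485⌋ = 4251.
Step 4: Compare |C| = 4207 to 4251: satisfied.
The claimed |C| lies below the Hamming bound.


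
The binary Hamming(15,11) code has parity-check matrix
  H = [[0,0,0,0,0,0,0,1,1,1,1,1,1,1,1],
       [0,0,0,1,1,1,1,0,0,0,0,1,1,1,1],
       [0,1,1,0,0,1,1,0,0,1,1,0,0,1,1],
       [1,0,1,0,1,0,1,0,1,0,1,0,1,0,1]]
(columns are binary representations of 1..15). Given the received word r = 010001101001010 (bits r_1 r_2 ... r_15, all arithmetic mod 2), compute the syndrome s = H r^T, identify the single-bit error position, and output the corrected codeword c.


s = (1, 0, 0, 0)^T, error position = 8, corrected codeword c = 010001111001010

Compute s = H r^T mod 2 one row at a time:
  s_1 = 0 + 1 + 0 + 0 + 1 + 0 + 1 + 0 = 3 ≡ 1 (mod 2).
  s_2 = 0 + 0 + 1 + 1 + 1 + 0 + 1 + 0 = 4 ≡ 0 (mod 2).
  s_3 = 1 + 0 + 1 + 1 + 0 + 0 + 1 + 0 = 4 ≡ 0 (mod 2).
  s_4 = 0 + 0 + 0 + 1 + 1 + 0 + 0 + 0 = 2 ≡ 0 (mod 2).
s = (1, 0, 0, 0)^T — this equals column 8 of H (binary 1000), so error is at position 8.
Correct: flip bit 8 of r = 010001101001010 to get c = 010001111001010.


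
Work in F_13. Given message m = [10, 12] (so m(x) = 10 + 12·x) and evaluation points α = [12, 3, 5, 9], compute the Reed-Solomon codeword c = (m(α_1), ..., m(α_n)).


c = [11, 7, 5, 1]

Message polynomial: m(x) = 10 + 12·x (mod 13).
For each evaluation point α_i, compute m(α_i) mod 13:
  α_1 = 12: Horner steps 12 → 11, so m(12) = 11.
  α_2 = 3: Horner steps 12 → 7, so m(3) = 7.
  α_3 = 5: Horner steps 12 → 5, so m(5) = 5.
  α_4 = 9: Horner steps 12 → 1, so m(9) = 1.
Codeword c = [11, 7, 5, 1] ∈ F_13^4.


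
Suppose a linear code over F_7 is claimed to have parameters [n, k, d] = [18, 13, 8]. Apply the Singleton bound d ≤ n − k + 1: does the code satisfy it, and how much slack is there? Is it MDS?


Singleton RHS = n − k + 1 = 6, slack = -2, bound violated (no such code; not MDS).

Singleton bound: d ≤ n − k + 1.
Here n = 18, k = 13, so n − k + 1 = 6.
Given d = 8, check d ≤ 6: NO.
Slack = (n − k + 1) − d = -2.
The slack is negative: d = 8 exceeds n − k + 1 = 6 by 2, so the Singleton bound is violated and no linear [18, 13, 8]_7 code can exist. In particular it is not MDS (MDS requires d = n − k + 1 exactly).
Description: the claimed parameters are [18, 13, 8]_7; such a code would be impossible (violates the Singleton bound).


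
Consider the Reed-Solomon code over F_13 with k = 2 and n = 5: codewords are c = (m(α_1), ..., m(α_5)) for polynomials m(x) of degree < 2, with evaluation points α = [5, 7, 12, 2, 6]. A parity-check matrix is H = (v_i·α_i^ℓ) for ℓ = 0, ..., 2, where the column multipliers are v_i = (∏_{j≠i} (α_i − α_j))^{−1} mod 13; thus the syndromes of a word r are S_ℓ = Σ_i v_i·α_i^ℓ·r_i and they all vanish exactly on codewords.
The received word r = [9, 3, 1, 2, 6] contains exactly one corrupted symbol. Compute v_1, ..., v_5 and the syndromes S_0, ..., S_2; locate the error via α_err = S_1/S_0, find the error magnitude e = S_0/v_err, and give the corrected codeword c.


S = (5, 10, 7), error at position 4, error magnitude e = 10, c = [9, 3, 1, 5, 6].

Step 1: column multipliers v_i = (∏_{j≠i}(α_i − α_j))^{−1} mod 13.
  i = 1 (α = 5): (5−7)(5−12)(5−2)(5−6) = (−2)·(−7)·3·(−1) = −42 ≡ 10, so v_1 = 10^{−1} = 4 (mod 13).
  i = 2 (α = 7): (7−5)(7−12)(7−2)(7−6) = 2·(−5)·5·1 = −50 ≡ 2, so v_2 = 2^{−1} = 7 (mod 13).
  i = 3 (α = 12): (12−5)(12−7)(12−2)(12−6) = 7·5·10·6 = 2100 ≡ 7, so v_3 = 7^{−1} = 2 (mod 13).
  i = 4 (α = 2): (2−5)(2−7)(2−12)(2−6) = (−3)·(−5)·(−10)·(−4) = 600 ≡ 2, so v_4 = 2^{−1} = 7 (mod 13).
  i = 5 (α = 6): (6−5)(6−7)(6−12)(6−2) = 1·(−1)·(−6)·4 = 24 ≡ 11, so v_5 = 11^{−1} = 6 (mod 13).
  v = [4, 7, 2, 7, 6].
Step 2: syndromes of r = [9, 3, 1, 2, 6] (all sums mod 13).
  S_0 = Σ v_i r_i = 4·9 + 7·3 + 2·1 + 7·2 + 6·6 = 109 ≡ 5.
  S_1 = Σ v_i α_i r_i = 4·5·9 + 7·7·3 + 2·12·1 + 7·2·2 + 6·6·6 = 595 ≡ 10.
  α_i^2 mod 13 = [12, 10, 1, 4, 10].
  S_2 = Σ v_i α_i^2 r_i = 4·12·9 + 7·10·3 + 2·1·1 + 7·4·2 + 6·10·6 = 1060 ≡ 7.
  S = (5, 10, 7) ≠ 0, so r is not a codeword (an error is present).
Step 3: locate the error. For a single error e at position i, S_ℓ = v_i·e·α_i^ℓ, so α_err = S_1/S_0.
  S_0^{−1} = 5^{−1} = 8 (mod 13), so α_err = 10·8 = 80 ≡ 2 = α_4. Error position i = 4.
  Consistency check: S_2/S_1 = 7·4 = 28 ≡ 2 = α_err ✓ (single-error assumption holds).
Step 4: error magnitude e = S_0/v_4 = S_0·∏_{j≠4}(α_4 − α_j) = 5·2 = 10 ≡ 10 (mod 13).
Step 5: correct position 4: c_4 = r_4 − e = 2 − 10 ≡ 5 (mod 13). Hence c = [9, 3, 1, 5, 6].
  Check: interpolating c through the α_i gives m(x) = 11 + 10·x (degree < 2) with m(α_i) = c_i for every i, so c is indeed a codeword.


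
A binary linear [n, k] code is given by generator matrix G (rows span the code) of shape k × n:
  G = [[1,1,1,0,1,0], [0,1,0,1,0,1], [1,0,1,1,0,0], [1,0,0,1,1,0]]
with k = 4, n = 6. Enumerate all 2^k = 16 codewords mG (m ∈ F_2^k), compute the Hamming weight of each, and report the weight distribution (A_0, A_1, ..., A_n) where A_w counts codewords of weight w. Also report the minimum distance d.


Weight distribution: A_0 = 1, A_2 = 4, A_3 = 6, A_4 = 3, A_5 = 2. Minimum distance d = 2.

Enumerate all 2^4 = 16 messages m ∈ F_2^4.
For each, compute codeword c = mG in F_2^6, then tally its weight.
  m = 0000 → c = 000000, weight = 0.
  m = 1000 → c = 111010, weight = 4.
  m = 0100 → c = 010101, weight = 3.
  m = 1100 → c = 101111, weight = 5.
  m = 0010 → c = 101100, weight = 3.
  m = 1010 → c = 010110, weight = 3.
  m = 0110 → c = 111001, weight = 4.
  m = 1110 → c = 000011, weight = 2.
  m = 0001 → c = 100110, weight = 3.
  m = 1001 → c = 011100, weight = 3.
  m = 0101 → c = 110011, weight = 4.
  m = 1101 → c = 001001, weight = 2.
  m = 0011 → c = 001010, weight = 2.
  m = 1011 → c = 110000, weight = 2.
  m = 0111 → c = 011111, weight = 5.
  m = 1111 → c = 100101, weight = 3.
Tally weights:
  weight 0: 1 codewords.
  weight 2: 4 codewords.
  weight 3: 6 codewords.
  weight 4: 3 codewords.
  weight 5: 2 codewords.
Minimum distance d = smallest w > 0 with A_w > 0 = 2.
Sanity: Σ A_w = 16 = 2^4 = 16 ✓.


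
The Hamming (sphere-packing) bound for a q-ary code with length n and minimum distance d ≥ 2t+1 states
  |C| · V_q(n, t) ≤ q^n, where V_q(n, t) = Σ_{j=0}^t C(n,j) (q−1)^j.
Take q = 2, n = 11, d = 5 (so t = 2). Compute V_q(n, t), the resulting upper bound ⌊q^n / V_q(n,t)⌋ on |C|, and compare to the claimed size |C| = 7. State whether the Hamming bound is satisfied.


V_q(n, t) = 67, q^n = 2048, Hamming bound = 30, |C| = 7 ≤ bound (satisfied).

Step 1: Compute V_q(n, t) = Σ_{j=0}^2 C(n, j) (q−1)^j.
  j = 0: C(11,0)·(1)^0 = 1·1 = 1.
  j = 1: C(11,1)·(1)^1 = 11·1 = 11.
  j = 2: C(11,2)·(1)^2 = 55·1 = 55.
  V_q(n, t) = 1 + 11 + 55 = 67.
Step 2: q^n = 2^11 = 2048.
Step 3: Hamming bound ⌊q^n / V_q(n,t)⌋ = ⌊2048/67⌋ = 30.
Step 4: Compare |C| = 7 to 30: satisfied.
The claimed |C| lies below the Hamming bound.


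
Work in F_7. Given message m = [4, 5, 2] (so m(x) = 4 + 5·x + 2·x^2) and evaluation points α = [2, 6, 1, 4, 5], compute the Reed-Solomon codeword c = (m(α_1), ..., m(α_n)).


c = [1, 1, 4, 0, 2]

Message polynomial: m(x) = 4 + 5·x + 2·x^2 (mod 7).
For each evaluation point α_i, compute m(α_i) mod 7:
  α_1 = 2: Horner steps 2 → 2 → 1, so m(2) = 1.
  α_2 = 6: Horner steps 2 → 3 → 1, so m(6) = 1.
  α_3 = 1: Horner steps 2 → 0 → 4, so m(1) = 4.
  α_4 = 4: Horner steps 2 → 6 → 0, so m(4) = 0.
  α_5 = 5: Horner steps 2 → 1 → 2, so m(5) = 2.
Codeword c = [1, 1, 4, 0, 2] ∈ F_7^5.


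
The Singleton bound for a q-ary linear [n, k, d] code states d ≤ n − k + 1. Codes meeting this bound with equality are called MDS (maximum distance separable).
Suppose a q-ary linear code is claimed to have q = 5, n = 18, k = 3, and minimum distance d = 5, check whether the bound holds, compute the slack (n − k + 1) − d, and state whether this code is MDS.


Singleton RHS = n − k + 1 = 16, slack = 11, bound satisfied, not MDS.

Singleton bound: d ≤ n − k + 1.
Here n = 18, k = 3, so n − k + 1 = 16.
Given d = 5, check d ≤ 16: YES.
Slack = (n − k + 1) − d = 11.
The code is NOT MDS (slack = 11 > 0).
Description: the claimed parameters are [18, 3, 5]_5; such a code would be non-MDS.


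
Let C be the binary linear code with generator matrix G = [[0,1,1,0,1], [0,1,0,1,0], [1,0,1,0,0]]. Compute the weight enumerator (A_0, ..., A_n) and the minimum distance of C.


Weight distribution: A_0 = 1, A_2 = 2, A_3 = 4, A_4 = 1. Minimum distance d = 2.

Enumerate all 2^3 = 8 messages m ∈ F_2^3.
For each, compute codeword c = mG in F_2^5, then tally its weight.
  m = 000 → c = 00000, weight = 0.
  m = 100 → c = 01101, weight = 3.
  m = 010 → c = 01010, weight = 2.
  m = 110 → c = 00111, weight = 3.
  m = 001 → c = 10100, weight = 2.
  m = 101 → c = 11001, weight = 3.
  m = 011 → c = 11110, weight = 4.
  m = 111 → c = 10011, weight = 3.
Tally weights:
  weight 0: 1 codewords.
  weight 2: 2 codewords.
  weight 3: 4 codewords.
  weight 4: 1 codewords.
Minimum distance d = smallest w > 0 with A_w > 0 = 2.
Sanity: Σ A_w = 8 = 2^3 = 8 ✓.


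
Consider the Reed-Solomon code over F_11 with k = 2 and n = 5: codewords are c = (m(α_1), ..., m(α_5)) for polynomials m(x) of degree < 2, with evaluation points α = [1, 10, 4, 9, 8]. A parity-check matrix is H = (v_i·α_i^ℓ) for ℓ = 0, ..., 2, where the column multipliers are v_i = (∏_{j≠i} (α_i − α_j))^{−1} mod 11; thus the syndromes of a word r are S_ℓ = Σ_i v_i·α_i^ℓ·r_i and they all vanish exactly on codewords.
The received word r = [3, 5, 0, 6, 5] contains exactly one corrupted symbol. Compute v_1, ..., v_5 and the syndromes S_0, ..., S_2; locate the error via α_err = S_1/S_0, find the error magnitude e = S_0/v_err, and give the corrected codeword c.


S = (9, 6, 4), error at position 5, error magnitude e = 9, c = [3, 5, 0, 6, 7].

Step 1: column multipliers v_i = (∏_{j≠i}(α_i − α_j))^{−1} mod 11.
  i = 1 (α = 1): (1−10)(1−4)(1−9)(1−8) = (−9)·(−3)·(−8)·(−7) = 1512 ≡ 5, so v_1 = 5^{−1} = 9 (mod 11).
  i = 2 (α = 10): (10−1)(10−4)(10−9)(10−8) = 9·6·1·2 = 108 ≡ 9, so v_2 = 9^{−1} = 5 (mod 11).
  i = 3 (α = 4): (4−1)(4−10)(4−9)(4−8) = 3·(−6)·(−5)·(−4) = −360 ≡ 3, so v_3 = 3^{−1} = 4 (mod 11).
  i = 4 (α = 9): (9−1)(9−10)(9−4)(9−8) = 8·(−1)·5·1 = −40 ≡ 4, so v_4 = 4^{−1} = 3 (mod 11).
  i = 5 (α = 8): (8−1)(8−10)(8−4)(8−9) = 7·(−2)·4·(−1) = 56 ≡ 1, so v_5 = 1^{−1} = 1 (mod 11).
  v = [9, 5, 4, 3, 1].
Step 2: syndromes of r = [3, 5, 0, 6, 5] (all sums mod 11).
  S_0 = Σ v_i r_i = 9·3 + 5·5 + 4·0 + 3·6 + 1·5 = 75 ≡ 9.
  S_1 = Σ v_i α_i r_i = 9·1·3 + 5·10·5 + 4·4·0 + 3·9·6 + 1·8·5 = 479 ≡ 6.
  α_i^2 mod 11 = [1, 1, 5, 4, 9].
  S_2 = Σ v_i α_i^2 r_i = 9·1·3 + 5·1·5 + 4·5·0 + 3·4·6 + 1·9·5 = 169 ≡ 4.
  S = (9, 6, 4) ≠ 0, so r is not a codeword (an error is present).
Step 3: locate the error. For a single error e at position i, S_ℓ = v_i·e·α_i^ℓ, so α_err = S_1/S_0.
  S_0^{−1} = 9^{−1} = 5 (mod 11), so α_err = 6·5 = 30 ≡ 8 = α_5. Error position i = 5.
  Consistency check: S_2/S_1 = 4·2 = 8 ≡ 8 = α_err ✓ (single-error assumption holds).
Step 4: error magnitude e = S_0/v_5 = S_0·∏_{j≠5}(α_5 − α_j) = 9·1 = 9 ≡ 9 (mod 11).
Step 5: correct position 5: c_5 = r_5 − e = 5 − 9 ≡ 7 (mod 11). Hence c = [3, 5, 0, 6, 7].
  Check: interpolating c through the α_i gives m(x) = 4 + 10·x (degree < 2) with m(α_i) = c_i for every i, so c is indeed a codeword.


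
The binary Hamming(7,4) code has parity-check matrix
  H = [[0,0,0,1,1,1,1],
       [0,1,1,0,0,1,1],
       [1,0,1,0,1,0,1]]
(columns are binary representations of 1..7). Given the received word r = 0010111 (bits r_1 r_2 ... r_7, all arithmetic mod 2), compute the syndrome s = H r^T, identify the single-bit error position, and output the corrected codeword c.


s = (1, 1, 1)^T, error position = 7, corrected codeword c = 0010110

Compute s = H r^T mod 2 one row at a time:
  s_1 = 0 + 1 + 1 + 1 = 3 ≡ 1 (mod 2).
  s_2 = 0 + 1 + 1 + 1 = 3 ≡ 1 (mod 2).
  s_3 = 0 + 1 + 1 + 1 = 3 ≡ 1 (mod 2).
s = (1, 1, 1)^T — this equals column 7 of H (binary 111), so error is at position 7.
Correct: flip bit 7 of r = 0010111 to get c = 0010110.


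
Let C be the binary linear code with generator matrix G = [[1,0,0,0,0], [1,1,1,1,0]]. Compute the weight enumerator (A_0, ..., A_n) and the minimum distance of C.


Weight distribution: A_0 = 1, A_1 = 1, A_3 = 1, A_4 = 1. Minimum distance d = 1.

Enumerate all 2^2 = 4 messages m ∈ F_2^2.
For each, compute codeword c = mG in F_2^5, then tally its weight.
  m = 00 → c = 00000, weight = 0.
  m = 10 → c = 10000, weight = 1.
  m = 01 → c = 11110, weight = 4.
  m = 11 → c = 01110, weight = 3.
Tally weights:
  weight 0: 1 codewords.
  weight 1: 1 codewords.
  weight 3: 1 codewords.
  weight 4: 1 codewords.
Minimum distance d = smallest w > 0 with A_w > 0 = 1.
Sanity: Σ A_w = 4 = 2^2 = 4 ✓.


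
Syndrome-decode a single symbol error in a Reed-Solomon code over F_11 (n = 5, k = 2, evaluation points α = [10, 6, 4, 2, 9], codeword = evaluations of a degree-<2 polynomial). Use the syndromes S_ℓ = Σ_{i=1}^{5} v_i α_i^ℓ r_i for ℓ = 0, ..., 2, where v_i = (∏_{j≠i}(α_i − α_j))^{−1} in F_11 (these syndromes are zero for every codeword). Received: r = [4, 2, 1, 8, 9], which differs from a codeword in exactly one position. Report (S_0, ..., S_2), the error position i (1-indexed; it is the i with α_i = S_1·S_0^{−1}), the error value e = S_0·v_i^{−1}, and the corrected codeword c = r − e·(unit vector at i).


S = (1, 2, 4), error at position 4, error magnitude e = 8, c = [4, 2, 1, 0, 9].

Step 1: column multipliers v_i = (∏_{j≠i}(α_i − α_j))^{−1} mod 11.
  i = 1 (α = 10): (10−6)(10−4)(10−2)(10−9) = 4·6·8·1 = 192 ≡ 5, so v_1 = 5^{−1} = 9 (mod 11).
  i = 2 (α = 6): (6−10)(6−4)(6−2)(6−9) = (−4)·2·4·(−3) = 96 ≡ 8, so v_2 = 8^{−1} = 7 (mod 11).
  i = 3 (α = 4): (4−10)(4−6)(4−2)(4−9) = (−6)·(−2)·2·(−5) = −120 ≡ 1, so v_3 = 1^{−1} = 1 (mod 11).
  i = 4 (α = 2): (2−10)(2−6)(2−4)(2−9) = (−8)·(−4)·(−2)·(−7) = 448 ≡ 8, so v_4 = 8^{−1} = 7 (mod 11).
  i = 5 (α = 9): (9−10)(9−6)(9−4)(9−2) = (−1)·3·5·7 = −105 ≡ 5, so v_5 = 5^{−1} = 9 (mod 11).
  v = [9, 7, 1, 7, 9].
Step 2: syndromes of r = [4, 2, 1, 8, 9] (all sums mod 11).
  S_0 = Σ v_i r_i = 9·4 + 7·2 + 1·1 + 7·8 + 9·9 = 188 ≡ 1.
  S_1 = Σ v_i α_i r_i = 9·10·4 + 7·6·2 + 1·4·1 + 7·2·8 + 9·9·9 = 1289 ≡ 2.
  α_i^2 mod 11 = [1, 3, 5, 4, 4].
  S_2 = Σ v_i α_i^2 r_i = 9·1·4 + 7·3·2 + 1·5·1 + 7·4·8 + 9·4·9 = 631 ≡ 4.
  S = (1, 2, 4) ≠ 0, so r is not a codeword (an error is present).
Step 3: locate the error. For a single error e at position i, S_ℓ = v_i·e·α_i^ℓ, so α_err = S_1/S_0.
  S_0^{−1} = 1^{−1} = 1 (mod 11), so α_err = 2·1 = 2 ≡ 2 = α_4. Error position i = 4.
  Consistency check: S_2/S_1 = 4·6 = 24 ≡ 2 = α_err ✓ (single-error assumption holds).
Step 4: error magnitude e = S_0/v_4 = S_0·∏_{j≠4}(α_4 − α_j) = 1·8 = 8 ≡ 8 (mod 11).
Step 5: correct position 4: c_4 = r_4 − e = 8 − 8 ≡ 0 (mod 11). Hence c = [4, 2, 1, 0, 9].
  Check: interpolating c through the α_i gives m(x) = 10 + 6·x (degree < 2) with m(α_i) = c_i for every i, so c is indeed a codeword.


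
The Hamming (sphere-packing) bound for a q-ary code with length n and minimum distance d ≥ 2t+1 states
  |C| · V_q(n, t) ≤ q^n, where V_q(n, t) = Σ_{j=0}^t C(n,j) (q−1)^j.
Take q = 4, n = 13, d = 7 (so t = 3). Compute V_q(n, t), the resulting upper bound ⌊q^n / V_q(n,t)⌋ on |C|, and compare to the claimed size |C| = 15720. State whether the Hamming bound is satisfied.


V_q(n, t) = 8464, q^n = 67108864, Hamming bound = 7928, |C| = 15720 > bound (violated).

Step 1: Compute V_q(n, t) = Σ_{j=0}^3 C(n, j) (q−1)^j.
  j = 0: C(13,0)·(3)^0 = 1·1 = 1.
  j = 1: C(13,1)·(3)^1 = 13·3 = 39.
  j = 2: C(13,2)·(3)^2 = 78·9 = 702.
  j = 3: C(13,3)·(3)^3 = 286·27 = 7722.
  V_q(n, t) = 1 + 39 + 702 + 7722 = 8464.
Step 2: q^n = 4^13 = 67108864.
Step 3: Hamming bound ⌊q^n / V_q(n,t)⌋ = ⌊67108864/8464⌋ = 7928.
Step 4: Compare |C| = 15720 to 7928: violated.
The claimed |C| lies above the Hamming bound, so no 4-ary code of length 13 with d ≥ 7 can have 15720 codewords.


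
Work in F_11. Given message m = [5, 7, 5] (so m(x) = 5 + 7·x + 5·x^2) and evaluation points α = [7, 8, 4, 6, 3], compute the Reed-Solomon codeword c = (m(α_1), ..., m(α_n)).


c = [2, 7, 3, 7, 5]

Message polynomial: m(x) = 5 + 7·x + 5·x^2 (mod 11).
For each evaluation point α_i, compute m(α_i) mod 11:
  α_1 = 7: Horner steps 5 → 9 → 2, so m(7) = 2.
  α_2 = 8: Horner steps 5 → 3 → 7, so m(8) = 7.
  α_3 = 4: Horner steps 5 → 5 → 3, so m(4) = 3.
  α_4 = 6: Horner steps 5 → 4 → 7, so m(6) = 7.
  α_5 = 3: Horner steps 5 → 0 → 5, so m(3) = 5.
Codeword c = [2, 7, 3, 7, 5] ∈ F_11^5.


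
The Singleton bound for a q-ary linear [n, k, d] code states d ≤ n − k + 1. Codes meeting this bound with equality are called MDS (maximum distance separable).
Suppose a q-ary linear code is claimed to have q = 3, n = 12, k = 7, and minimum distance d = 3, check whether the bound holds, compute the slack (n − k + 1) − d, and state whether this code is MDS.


Singleton RHS = n − k + 1 = 6, slack = 3, bound satisfied, not MDS.

Singleton bound: d ≤ n − k + 1.
Here n = 12, k = 7, so n − k + 1 = 6.
Given d = 3, check d ≤ 6: YES.
Slack = (n − k + 1) − d = 3.
The code is NOT MDS (slack = 3 > 0).
Description: the claimed parameters are [12, 7, 3]_3; such a code would be non-MDS.


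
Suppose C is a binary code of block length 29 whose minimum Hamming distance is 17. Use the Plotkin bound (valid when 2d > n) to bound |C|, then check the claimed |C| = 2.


Plotkin bound M ≤ 6; given |C| = 2 ≤ bound (satisfied).

Check applicability: 2d = 34, n = 29.
2d − n = 5 > 0, so Plotkin applies.
Compute d/(2d−n) = 17/5 ≈ 3.4000.
⌊d/(2d−n)⌋ = 3.
Plotkin bound: M ≤ 2·3 = 6.
Given |C| = 2, check: satisfied.
This |C| is below the Plotkin bound.


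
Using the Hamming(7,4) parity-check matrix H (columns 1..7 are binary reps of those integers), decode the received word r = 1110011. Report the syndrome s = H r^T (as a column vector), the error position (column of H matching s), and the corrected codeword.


s = (0, 0, 1)^T, error position = 1, corrected codeword c = 0110011

Compute s = H r^T mod 2 one row at a time:
  s_1 = 0 + 0 + 1 + 1 = 2 ≡ 0 (mod 2).
  s_2 = 1 + 1 + 1 + 1 = 4 ≡ 0 (mod 2).
  s_3 = 1 + 1 + 0 + 1 = 3 ≡ 1 (mod 2).
s = (0, 0, 1)^T — this equals column 1 of H (binary 001), so error is at position 1.
Correct: flip bit 1 of r = 1110011 to get c = 0110011.


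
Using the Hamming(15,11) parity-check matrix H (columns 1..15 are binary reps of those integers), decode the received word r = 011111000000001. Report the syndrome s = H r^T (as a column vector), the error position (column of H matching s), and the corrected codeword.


s = (1, 0, 0, 1)^T, error position = 9, corrected codeword c = 011111001000001

Compute s = H r^T mod 2 one row at a time:
  s_1 = 0 + 0 + 0 + 0 + 0 + 0 + 0 + 1 = 1 ≡ 1 (mod 2).
  s_2 = 1 + 1 + 1 + 0 + 0 + 0 + 0 + 1 = 4 ≡ 0 (mod 2).
  s_3 = 1 + 1 + 1 + 0 + 0 + 0 + 0 + 1 = 4 ≡ 0 (mod 2).
  s_4 = 0 + 1 + 1 + 0 + 0 + 0 + 0 + 1 = 3 ≡ 1 (mod 2).
s = (1, 0, 0, 1)^T — this equals column 9 of H (binary 1001), so error is at position 9.
Correct: flip bit 9 of r = 011111000000001 to get c = 011111001000001.


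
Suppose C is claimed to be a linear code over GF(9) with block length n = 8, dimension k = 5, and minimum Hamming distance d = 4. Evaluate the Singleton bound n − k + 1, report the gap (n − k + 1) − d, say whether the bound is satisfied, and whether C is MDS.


Singleton RHS = n − k + 1 = 4, slack = 0, bound satisfied, MDS.

Singleton bound: d ≤ n − k + 1.
Here n = 8, k = 5, so n − k + 1 = 4.
Given d = 4, check d ≤ 4: YES.
Slack = (n − k + 1) − d = 0.
The code is MDS (slack = 0).
Description: the claimed parameters are [8, 5, 4]_9; such a code would be MDS (meets Singleton bound).


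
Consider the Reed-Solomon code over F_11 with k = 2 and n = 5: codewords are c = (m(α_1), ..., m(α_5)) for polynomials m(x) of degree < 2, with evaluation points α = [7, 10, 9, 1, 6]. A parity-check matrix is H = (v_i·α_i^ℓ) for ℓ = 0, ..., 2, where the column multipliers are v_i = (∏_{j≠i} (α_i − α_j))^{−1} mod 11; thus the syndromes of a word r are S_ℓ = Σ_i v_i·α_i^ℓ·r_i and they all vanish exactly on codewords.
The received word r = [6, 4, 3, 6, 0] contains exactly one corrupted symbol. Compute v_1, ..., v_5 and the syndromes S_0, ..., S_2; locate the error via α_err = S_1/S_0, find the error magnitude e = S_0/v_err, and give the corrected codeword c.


S = (9, 8, 1), error at position 1, error magnitude e = 5, c = [1, 4, 3, 6, 0].

Step 1: column multipliers v_i = (∏_{j≠i}(α_i − α_j))^{−1} mod 11.
  i = 1 (α = 7): (7−10)(7−9)(7−1)(7−6) = (−3)·(−2)·6·1 = 36 ≡ 3, so v_1 = 3^{−1} = 4 (mod 11).
  i = 2 (α = 10): (10−7)(10−9)(10−1)(10−6) = 3·1·9·4 = 108 ≡ 9, so v_2 = 9^{−1} = 5 (mod 11).
  i = 3 (α = 9): (9−7)(9−10)(9−1)(9−6) = 2·(−1)·8·3 = −48 ≡ 7, so v_3 = 7^{−1} = 8 (mod 11).
  i = 4 (α = 1): (1−7)(1−10)(1−9)(1−6) = (−6)·(−9)·(−8)·(−5) = 2160 ≡ 4, so v_4 = 4^{−1} = 3 (mod 11).
  i = 5 (α = 6): (6−7)(6−10)(6−9)(6−1) = (−1)·(−4)·(−3)·5 = −60 ≡ 6, so v_5 = 6^{−1} = 2 (mod 11).
  v = [4, 5, 8, 3, 2].
Step 2: syndromes of r = [6, 4, 3, 6, 0] (all sums mod 11).
  S_0 = Σ v_i r_i = 4·6 + 5·4 + 8·3 + 3·6 + 2·0 = 86 ≡ 9.
  S_1 = Σ v_i α_i r_i = 4·7·6 + 5·10·4 + 8·9·3 + 3·1·6 + 2·6·0 = 602 ≡ 8.
  α_i^2 mod 11 = [5, 1, 4, 1, 3].
  S_2 = Σ v_i α_i^2 r_i = 4·5·6 + 5·1·4 + 8·4·3 + 3·1·6 + 2·3·0 = 254 ≡ 1.
  S = (9, 8, 1) ≠ 0, so r is not a codeword (an error is present).
Step 3: locate the error. For a single error e at position i, S_ℓ = v_i·e·α_i^ℓ, so α_err = S_1/S_0.
  S_0^{−1} = 9^{−1} = 5 (mod 11), so α_err = 8·5 = 40 ≡ 7 = α_1. Error position i = 1.
  Consistency check: S_2/S_1 = 1·7 = 7 ≡ 7 = α_err ✓ (single-error assumption holds).
Step 4: error magnitude e = S_0/v_1 = S_0·∏_{j≠1}(α_1 − α_j) = 9·3 = 27 ≡ 5 (mod 11).
Step 5: correct position 1: c_1 = r_1 − e = 6 − 5 ≡ 1 (mod 11). Hence c = [1, 4, 3, 6, 0].
  Check: interpolating c through the α_i gives m(x) = 5 + 1·x (degree < 2) with m(α_i) = c_i for every i, so c is indeed a codeword.
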